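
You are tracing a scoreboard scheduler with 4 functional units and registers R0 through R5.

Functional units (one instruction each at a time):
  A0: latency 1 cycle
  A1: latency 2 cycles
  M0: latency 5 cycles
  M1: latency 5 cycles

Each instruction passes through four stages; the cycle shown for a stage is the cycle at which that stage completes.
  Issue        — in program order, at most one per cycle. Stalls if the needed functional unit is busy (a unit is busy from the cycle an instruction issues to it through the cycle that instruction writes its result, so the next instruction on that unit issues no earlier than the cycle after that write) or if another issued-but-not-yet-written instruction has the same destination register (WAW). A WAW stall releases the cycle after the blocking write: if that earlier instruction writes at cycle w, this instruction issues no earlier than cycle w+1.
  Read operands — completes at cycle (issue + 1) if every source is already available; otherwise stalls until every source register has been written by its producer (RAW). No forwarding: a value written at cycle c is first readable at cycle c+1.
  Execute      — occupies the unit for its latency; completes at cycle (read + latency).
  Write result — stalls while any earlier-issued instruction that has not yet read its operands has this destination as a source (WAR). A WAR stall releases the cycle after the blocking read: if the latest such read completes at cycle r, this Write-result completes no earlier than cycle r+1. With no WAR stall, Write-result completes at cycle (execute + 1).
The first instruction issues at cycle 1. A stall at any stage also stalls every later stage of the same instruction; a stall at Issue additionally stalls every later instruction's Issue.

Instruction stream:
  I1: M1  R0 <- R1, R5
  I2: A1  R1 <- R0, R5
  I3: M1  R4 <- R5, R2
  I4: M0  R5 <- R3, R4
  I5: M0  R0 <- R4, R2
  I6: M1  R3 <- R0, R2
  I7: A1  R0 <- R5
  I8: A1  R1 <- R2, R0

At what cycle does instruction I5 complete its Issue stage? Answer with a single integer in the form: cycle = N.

t=1  issue I1 (M1)
t=2  I1 read-ops | issue I2 (A1)
t=7  I1 finished on M1
t=8  I1→R0
t=9  I2 read-ops | issue I3 (M1)
t=10  I3 read-ops | issue I4 (M0)
t=11  I2 finished on A1
t=12  I2→R1
t=15  I3 finished on M1
t=16  I3→R4
t=17  I4 read-ops
t=22  I4 finished on M0
t=23  I4→R5
t=24  issue I5 (M0)
t=25  I5 read-ops | issue I6 (M1)
t=30  I5 finished on M0
t=31  I5→R0
t=32  I6 read-ops | issue I7 (A1)
t=33  I7 read-ops
t=35  I7 finished on A1
t=36  I7→R0
t=37  I6 finished on M1 | issue I8 (A1)
t=38  I6→R3 | I8 read-ops
t=40  I8 finished on A1
t=41  I8→R1

cycle = 24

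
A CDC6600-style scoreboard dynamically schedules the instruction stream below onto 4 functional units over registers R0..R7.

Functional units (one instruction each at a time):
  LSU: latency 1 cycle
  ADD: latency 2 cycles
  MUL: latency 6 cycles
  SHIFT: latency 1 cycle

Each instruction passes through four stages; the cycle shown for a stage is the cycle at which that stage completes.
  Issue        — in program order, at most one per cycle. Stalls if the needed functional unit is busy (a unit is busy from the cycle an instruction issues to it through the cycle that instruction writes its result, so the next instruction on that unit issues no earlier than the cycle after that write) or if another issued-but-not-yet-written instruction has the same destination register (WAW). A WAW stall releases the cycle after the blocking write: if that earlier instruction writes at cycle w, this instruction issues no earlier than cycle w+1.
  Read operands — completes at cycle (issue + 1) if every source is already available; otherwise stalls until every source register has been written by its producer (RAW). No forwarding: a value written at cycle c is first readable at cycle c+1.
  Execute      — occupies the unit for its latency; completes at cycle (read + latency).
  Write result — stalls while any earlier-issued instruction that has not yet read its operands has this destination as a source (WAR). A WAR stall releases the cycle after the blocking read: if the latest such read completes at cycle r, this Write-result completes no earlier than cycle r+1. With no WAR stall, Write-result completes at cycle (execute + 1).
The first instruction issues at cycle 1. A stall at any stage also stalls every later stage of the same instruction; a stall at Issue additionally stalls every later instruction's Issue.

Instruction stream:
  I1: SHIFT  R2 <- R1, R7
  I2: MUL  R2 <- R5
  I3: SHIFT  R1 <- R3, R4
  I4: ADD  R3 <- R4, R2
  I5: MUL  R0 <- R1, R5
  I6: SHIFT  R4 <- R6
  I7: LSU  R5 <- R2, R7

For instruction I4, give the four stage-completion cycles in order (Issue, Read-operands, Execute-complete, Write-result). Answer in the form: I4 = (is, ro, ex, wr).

I4 = (7, 14, 16, 17)

cycle 1: I1 issues→SHIFT
cycle 2: I1 reads
cycle 3: I1 exec-done
cycle 4: I1 writes R2
cycle 5: I2 issues→MUL
cycle 6: I2 reads, I3 issues→SHIFT
cycle 7: I3 reads, I4 issues→ADD
cycle 8: I3 exec-done
cycle 9: I3 writes R1
cycle 12: I2 exec-done
cycle 13: I2 writes R2
cycle 14: I4 reads, I5 issues→MUL
cycle 15: I5 reads, I6 issues→SHIFT
cycle 16: I4 exec-done, I6 reads, I7 issues→LSU
cycle 17: I4 writes R3, I6 exec-done, I7 reads
cycle 18: I6 writes R4, I7 exec-done
cycle 19: I7 writes R5
cycle 21: I5 exec-done
cycle 22: I5 writes R0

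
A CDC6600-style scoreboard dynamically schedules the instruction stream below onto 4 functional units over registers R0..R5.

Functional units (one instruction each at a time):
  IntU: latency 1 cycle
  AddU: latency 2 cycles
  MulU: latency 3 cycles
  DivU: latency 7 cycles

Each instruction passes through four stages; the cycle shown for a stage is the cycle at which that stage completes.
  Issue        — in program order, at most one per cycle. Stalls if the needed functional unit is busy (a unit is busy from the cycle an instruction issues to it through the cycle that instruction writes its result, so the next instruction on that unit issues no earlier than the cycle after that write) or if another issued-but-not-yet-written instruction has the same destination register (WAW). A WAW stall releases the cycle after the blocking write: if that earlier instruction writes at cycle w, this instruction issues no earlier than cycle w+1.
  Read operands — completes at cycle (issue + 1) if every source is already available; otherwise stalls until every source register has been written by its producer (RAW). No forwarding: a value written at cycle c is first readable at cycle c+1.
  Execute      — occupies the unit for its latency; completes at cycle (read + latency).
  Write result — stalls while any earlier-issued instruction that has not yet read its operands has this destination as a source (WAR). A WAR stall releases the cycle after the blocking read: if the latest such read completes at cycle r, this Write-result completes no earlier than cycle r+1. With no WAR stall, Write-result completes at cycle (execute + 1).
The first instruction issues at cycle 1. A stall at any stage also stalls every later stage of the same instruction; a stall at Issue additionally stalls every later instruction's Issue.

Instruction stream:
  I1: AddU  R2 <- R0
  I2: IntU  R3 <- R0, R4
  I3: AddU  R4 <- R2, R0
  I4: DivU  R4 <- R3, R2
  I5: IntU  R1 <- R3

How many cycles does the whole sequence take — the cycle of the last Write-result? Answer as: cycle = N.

cycle = 20

t=1  I1 issues→AddU
t=2  I1 reads · I2 issues→IntU
t=3  I2 reads
t=4  I1 exec-done · I2 exec-done
t=5  I1 writes R2 · I2 writes R3
t=6  I3 issues→AddU
t=7  I3 reads
t=9  I3 exec-done
t=10  I3 writes R4
t=11  I4 issues→DivU
t=12  I4 reads · I5 issues→IntU
t=13  I5 reads
t=14  I5 exec-done
t=15  I5 writes R1
t=19  I4 exec-done
t=20  I4 writes R4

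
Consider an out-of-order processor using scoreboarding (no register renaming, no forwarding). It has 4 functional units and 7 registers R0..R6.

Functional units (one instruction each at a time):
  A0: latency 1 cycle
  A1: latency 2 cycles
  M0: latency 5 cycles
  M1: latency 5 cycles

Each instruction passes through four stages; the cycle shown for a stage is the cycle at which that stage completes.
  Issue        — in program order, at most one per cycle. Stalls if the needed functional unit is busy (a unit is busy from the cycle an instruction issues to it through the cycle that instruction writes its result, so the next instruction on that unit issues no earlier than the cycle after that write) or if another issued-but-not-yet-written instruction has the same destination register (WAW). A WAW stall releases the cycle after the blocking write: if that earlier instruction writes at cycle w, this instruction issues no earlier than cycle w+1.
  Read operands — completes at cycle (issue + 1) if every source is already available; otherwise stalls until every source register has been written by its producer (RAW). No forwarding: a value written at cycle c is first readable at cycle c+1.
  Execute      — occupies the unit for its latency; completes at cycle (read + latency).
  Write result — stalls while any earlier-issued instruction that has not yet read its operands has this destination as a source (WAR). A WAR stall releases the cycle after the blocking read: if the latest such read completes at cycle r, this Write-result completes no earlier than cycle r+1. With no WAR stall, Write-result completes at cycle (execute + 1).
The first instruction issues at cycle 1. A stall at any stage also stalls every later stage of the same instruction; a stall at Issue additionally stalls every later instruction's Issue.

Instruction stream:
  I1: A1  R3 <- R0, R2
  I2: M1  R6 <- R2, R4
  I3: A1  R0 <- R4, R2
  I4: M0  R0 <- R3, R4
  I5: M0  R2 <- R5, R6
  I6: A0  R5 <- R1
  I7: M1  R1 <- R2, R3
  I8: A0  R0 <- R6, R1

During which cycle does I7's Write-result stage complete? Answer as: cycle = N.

cycle = 33

t=1  I1 issues→A1
t=2  I1 reads · I2 issues→M1
t=3  I2 reads
t=4  I1 exec-done
t=5  I1 writes R3
t=6  I3 issues→A1
t=7  I3 reads
t=8  I2 exec-done
t=9  I2 writes R6 · I3 exec-done
t=10  I3 writes R0
t=11  I4 issues→M0
t=12  I4 reads
t=17  I4 exec-done
t=18  I4 writes R0
t=19  I5 issues→M0
t=20  I5 reads · I6 issues→A0
t=21  I6 reads · I7 issues→M1
t=22  I6 exec-done
t=23  I6 writes R5
t=24  I8 issues→A0
t=25  I5 exec-done
t=26  I5 writes R2
t=27  I7 reads
t=32  I7 exec-done
t=33  I7 writes R1
t=34  I8 reads
t=35  I8 exec-done
t=36  I8 writes R0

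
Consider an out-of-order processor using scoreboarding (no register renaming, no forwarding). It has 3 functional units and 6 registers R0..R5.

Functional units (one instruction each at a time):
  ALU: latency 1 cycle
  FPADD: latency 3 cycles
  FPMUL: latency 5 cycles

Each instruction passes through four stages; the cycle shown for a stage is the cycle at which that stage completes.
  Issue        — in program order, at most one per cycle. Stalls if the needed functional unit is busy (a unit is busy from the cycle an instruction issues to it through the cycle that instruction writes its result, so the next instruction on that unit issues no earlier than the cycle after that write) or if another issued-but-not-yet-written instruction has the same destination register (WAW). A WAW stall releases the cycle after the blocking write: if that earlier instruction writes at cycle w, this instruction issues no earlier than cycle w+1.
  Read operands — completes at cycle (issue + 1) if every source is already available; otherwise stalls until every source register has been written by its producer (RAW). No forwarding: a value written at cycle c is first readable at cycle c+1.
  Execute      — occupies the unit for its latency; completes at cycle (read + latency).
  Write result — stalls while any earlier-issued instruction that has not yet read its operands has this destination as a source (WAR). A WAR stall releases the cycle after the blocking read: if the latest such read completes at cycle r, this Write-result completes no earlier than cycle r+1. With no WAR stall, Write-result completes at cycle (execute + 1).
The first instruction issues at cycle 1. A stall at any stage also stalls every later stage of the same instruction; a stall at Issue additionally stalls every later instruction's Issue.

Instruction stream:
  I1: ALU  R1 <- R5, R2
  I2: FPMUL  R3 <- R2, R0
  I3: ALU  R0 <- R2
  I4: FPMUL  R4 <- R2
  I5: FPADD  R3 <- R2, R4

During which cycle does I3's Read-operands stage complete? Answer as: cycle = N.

[1] I1 issues→ALU
[2] I1 reads; I2 issues→FPMUL
[3] I1 exec-done; I2 reads
[4] I1 writes R1
[5] I3 issues→ALU
[6] I3 reads
[7] I3 exec-done
[8] I2 exec-done; I3 writes R0
[9] I2 writes R3
[10] I4 issues→FPMUL
[11] I4 reads; I5 issues→FPADD
[16] I4 exec-done
[17] I4 writes R4
[18] I5 reads
[21] I5 exec-done
[22] I5 writes R3

cycle = 6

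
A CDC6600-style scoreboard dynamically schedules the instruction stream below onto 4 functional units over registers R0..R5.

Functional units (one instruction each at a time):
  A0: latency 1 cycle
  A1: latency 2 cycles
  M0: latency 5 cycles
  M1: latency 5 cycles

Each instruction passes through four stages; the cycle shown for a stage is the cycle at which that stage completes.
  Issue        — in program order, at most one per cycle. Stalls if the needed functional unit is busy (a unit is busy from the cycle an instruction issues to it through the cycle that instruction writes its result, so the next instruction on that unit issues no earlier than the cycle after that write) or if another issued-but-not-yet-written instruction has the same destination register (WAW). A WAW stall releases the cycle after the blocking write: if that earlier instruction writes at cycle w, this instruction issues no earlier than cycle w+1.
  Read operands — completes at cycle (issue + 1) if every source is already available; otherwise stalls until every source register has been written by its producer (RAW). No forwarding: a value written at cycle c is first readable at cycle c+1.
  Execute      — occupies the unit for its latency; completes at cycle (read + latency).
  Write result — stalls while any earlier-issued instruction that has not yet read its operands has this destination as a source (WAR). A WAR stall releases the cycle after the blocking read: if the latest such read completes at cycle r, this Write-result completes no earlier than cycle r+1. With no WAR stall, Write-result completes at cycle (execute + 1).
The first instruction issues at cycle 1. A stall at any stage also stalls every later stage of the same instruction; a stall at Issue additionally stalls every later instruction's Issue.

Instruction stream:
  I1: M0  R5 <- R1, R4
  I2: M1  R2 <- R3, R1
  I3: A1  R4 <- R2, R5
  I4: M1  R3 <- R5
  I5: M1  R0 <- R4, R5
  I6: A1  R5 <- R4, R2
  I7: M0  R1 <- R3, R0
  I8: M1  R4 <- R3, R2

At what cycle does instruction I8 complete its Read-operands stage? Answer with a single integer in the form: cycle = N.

[I1] 1/2/7/8
[I2] 2/3/8/9
[I3] 3/10/12/13  (RAW R2: wait I2 write@9)
[I4] 10/11/16/17  (struct: M1 busy until I2 writes@9)
[I5] 18/19/24/25  (struct: M1 busy until I4 writes@17)
[I6] 19/20/22/23
[I7] 20/26/31/32  (RAW R0: wait I5 write@25)
[I8] 26/27/32/33  (struct: M1 busy until I5 writes@25)

cycle = 27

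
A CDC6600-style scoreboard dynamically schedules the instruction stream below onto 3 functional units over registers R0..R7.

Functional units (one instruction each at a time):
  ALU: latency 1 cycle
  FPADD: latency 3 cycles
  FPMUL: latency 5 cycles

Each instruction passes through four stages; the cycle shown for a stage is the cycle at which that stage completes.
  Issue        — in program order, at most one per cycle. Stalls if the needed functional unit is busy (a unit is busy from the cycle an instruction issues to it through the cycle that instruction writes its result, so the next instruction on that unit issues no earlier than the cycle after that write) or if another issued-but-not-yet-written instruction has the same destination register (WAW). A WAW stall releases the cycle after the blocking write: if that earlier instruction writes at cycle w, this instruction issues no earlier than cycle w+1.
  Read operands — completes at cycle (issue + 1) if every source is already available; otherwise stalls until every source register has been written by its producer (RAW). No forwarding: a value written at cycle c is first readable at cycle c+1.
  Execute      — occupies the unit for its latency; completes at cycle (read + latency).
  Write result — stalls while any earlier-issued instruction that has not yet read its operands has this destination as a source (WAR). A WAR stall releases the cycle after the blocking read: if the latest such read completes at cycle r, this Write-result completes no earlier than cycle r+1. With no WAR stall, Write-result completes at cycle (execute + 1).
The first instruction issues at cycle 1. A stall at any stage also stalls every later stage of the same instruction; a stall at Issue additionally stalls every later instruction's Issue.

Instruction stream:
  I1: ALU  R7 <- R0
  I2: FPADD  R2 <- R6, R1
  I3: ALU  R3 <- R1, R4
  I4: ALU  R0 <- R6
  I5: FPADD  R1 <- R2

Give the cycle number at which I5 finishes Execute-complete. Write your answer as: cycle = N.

cycle = 14

  I1 | 1 | 2 | 3 | 4
  I2 | 2 | 3 | 6 | 7
  I3 | 5 | 6 | 7 | 8   struct: ALU busy until I1 writes@4
  I4 | 9 | 10 | 11 | 12   struct: ALU busy until I3 writes@8
  I5 | 10 | 11 | 14 | 15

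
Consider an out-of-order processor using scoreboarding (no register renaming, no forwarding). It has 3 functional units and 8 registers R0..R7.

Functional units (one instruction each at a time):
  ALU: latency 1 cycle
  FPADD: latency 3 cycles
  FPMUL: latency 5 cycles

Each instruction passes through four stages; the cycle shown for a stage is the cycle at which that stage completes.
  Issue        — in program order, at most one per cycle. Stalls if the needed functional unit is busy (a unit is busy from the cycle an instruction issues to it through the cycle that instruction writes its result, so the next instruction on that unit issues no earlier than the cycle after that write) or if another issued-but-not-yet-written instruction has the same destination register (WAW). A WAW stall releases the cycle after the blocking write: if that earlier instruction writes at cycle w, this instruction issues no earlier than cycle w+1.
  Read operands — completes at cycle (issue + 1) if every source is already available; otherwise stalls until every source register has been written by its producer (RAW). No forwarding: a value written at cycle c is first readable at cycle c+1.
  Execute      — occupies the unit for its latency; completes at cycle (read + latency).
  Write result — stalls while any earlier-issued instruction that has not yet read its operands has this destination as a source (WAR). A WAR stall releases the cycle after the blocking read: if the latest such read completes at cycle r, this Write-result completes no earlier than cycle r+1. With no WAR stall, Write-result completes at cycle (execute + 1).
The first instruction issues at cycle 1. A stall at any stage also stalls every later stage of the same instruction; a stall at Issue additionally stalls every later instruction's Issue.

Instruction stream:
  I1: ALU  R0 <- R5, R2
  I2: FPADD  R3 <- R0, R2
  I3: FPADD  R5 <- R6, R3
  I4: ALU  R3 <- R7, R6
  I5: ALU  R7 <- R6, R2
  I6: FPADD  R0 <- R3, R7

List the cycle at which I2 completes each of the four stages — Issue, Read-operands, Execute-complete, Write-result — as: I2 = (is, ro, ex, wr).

1) issue 1, read 2, done 3, write 4
2) issue 2, read 5, done 8, write 9  <RAW R0: wait I1 write@4>
3) issue 10, read 11, done 14, write 15  <struct: FPADD busy until I2 writes@9>
4) issue 11, read 12, done 13, write 14
5) issue 15, read 16, done 17, write 18  <struct: ALU busy until I4 writes@14>
6) issue 16, read 19, done 22, write 23  <RAW R7: wait I5 write@18>

I2 = (2, 5, 8, 9)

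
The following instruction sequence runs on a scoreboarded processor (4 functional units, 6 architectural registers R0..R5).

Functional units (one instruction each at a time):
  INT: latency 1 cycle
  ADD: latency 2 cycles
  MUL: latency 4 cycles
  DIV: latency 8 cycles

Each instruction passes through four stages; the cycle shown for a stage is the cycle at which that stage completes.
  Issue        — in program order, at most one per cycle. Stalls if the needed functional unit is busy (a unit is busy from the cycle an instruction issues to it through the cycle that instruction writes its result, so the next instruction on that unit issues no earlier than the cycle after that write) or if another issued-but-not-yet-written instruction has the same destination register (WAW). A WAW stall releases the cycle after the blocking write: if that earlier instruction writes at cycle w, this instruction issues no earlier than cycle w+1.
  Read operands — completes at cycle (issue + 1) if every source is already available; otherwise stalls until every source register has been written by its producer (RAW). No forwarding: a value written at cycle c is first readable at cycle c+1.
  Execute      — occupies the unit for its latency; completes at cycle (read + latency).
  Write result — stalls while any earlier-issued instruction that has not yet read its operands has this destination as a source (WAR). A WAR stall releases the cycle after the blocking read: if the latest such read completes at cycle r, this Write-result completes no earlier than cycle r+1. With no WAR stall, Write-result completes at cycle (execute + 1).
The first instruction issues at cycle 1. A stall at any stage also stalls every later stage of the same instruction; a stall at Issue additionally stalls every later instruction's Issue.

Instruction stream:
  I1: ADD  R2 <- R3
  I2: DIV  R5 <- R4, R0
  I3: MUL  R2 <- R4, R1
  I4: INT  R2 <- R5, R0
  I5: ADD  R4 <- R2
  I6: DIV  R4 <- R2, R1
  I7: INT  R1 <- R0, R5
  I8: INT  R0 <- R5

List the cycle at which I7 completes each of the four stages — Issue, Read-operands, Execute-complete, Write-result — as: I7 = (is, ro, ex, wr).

I7 = (22, 23, 24, 25)

t=1  I1 dispatched to ADD
t=2  I1 operands ready, I2 dispatched to DIV
t=3  I2 operands ready
t=4  I1 complete
t=5  R2←I1
t=6  I3 dispatched to MUL
t=7  I3 operands ready
t=11  I2 complete, I3 complete
t=12  R5←I2, R2←I3
t=13  I4 dispatched to INT
t=14  I4 operands ready, I5 dispatched to ADD
t=15  I4 complete
t=16  R2←I4
t=17  I5 operands ready
t=19  I5 complete
t=20  R4←I5
t=21  I6 dispatched to DIV
t=22  I6 operands ready, I7 dispatched to INT
t=23  I7 operands ready
t=24  I7 complete
t=25  R1←I7
t=26  I8 dispatched to INT
t=27  I8 operands ready
t=28  I8 complete
t=29  R0←I8
t=30  I6 complete
t=31  R4←I6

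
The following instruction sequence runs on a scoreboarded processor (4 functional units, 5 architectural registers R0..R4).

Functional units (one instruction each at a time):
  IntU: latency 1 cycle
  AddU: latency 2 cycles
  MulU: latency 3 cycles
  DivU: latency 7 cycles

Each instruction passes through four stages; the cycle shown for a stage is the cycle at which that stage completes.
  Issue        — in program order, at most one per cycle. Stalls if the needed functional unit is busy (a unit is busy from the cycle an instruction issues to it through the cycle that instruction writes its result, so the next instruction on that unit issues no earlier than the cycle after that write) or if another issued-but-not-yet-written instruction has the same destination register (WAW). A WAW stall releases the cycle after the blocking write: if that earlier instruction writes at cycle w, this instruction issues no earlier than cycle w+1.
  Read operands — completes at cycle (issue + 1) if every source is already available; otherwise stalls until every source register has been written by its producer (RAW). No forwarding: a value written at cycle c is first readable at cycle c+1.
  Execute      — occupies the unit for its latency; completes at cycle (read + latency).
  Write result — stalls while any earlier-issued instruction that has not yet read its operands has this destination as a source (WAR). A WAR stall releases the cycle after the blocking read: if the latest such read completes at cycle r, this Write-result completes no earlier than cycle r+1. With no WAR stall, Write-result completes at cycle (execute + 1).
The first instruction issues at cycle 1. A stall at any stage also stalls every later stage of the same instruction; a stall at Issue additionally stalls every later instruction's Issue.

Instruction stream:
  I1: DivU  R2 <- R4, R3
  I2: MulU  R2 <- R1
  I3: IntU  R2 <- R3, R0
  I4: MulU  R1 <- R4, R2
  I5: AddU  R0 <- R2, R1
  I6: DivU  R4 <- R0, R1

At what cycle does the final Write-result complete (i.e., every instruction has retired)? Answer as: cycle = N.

I1: IS=1 RO=2 EX=9 WR=10
I2: IS=11 RO=12 EX=15 WR=16  [WAW R2: wait I1 write@10]
I3: IS=17 RO=18 EX=19 WR=20  [WAW R2: wait I2 write@16]
I4: IS=18 RO=21 EX=24 WR=25  [RAW R2: wait I3 write@20]
I5: IS=19 RO=26 EX=28 WR=29  [RAW R1: wait I4 write@25]
I6: IS=20 RO=30 EX=37 WR=38  [RAW R0: wait I5 write@29]

cycle = 38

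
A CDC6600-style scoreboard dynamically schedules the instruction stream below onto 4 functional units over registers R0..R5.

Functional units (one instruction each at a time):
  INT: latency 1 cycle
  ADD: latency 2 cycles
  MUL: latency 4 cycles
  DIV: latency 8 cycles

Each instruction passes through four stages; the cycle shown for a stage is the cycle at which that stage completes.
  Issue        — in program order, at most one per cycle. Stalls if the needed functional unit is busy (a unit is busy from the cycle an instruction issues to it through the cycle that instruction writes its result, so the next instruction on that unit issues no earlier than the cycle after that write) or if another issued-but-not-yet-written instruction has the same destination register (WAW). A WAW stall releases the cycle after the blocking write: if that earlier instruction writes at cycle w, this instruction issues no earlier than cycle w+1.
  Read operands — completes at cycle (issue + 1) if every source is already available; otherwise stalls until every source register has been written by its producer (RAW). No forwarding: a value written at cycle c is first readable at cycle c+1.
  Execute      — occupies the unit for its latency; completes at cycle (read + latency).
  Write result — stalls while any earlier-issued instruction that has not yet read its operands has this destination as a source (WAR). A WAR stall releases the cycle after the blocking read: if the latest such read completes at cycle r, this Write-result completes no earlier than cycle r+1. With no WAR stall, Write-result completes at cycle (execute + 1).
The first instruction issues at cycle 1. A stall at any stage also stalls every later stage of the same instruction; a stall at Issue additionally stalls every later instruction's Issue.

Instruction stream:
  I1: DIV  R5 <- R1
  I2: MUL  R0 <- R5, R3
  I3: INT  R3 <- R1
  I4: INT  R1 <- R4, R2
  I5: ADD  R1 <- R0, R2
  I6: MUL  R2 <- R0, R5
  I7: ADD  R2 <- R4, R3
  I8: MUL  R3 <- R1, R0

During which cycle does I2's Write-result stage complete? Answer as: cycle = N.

cycle = 17

  I1 | 1 | 2 | 10 | 11
  I2 | 2 | 12 | 16 | 17   RAW R5: wait I1 write@11
  I3 | 3 | 4 | 5 | 13   WAR R3: wait I2 read@12
  I4 | 14 | 15 | 16 | 17   struct: INT busy until I3 writes@13
  I5 | 18 | 19 | 21 | 22   WAW R1: wait I4 write@17
  I6 | 19 | 20 | 24 | 25
  I7 | 26 | 27 | 29 | 30   WAW R2: wait I6 write@25
  I8 | 27 | 28 | 32 | 33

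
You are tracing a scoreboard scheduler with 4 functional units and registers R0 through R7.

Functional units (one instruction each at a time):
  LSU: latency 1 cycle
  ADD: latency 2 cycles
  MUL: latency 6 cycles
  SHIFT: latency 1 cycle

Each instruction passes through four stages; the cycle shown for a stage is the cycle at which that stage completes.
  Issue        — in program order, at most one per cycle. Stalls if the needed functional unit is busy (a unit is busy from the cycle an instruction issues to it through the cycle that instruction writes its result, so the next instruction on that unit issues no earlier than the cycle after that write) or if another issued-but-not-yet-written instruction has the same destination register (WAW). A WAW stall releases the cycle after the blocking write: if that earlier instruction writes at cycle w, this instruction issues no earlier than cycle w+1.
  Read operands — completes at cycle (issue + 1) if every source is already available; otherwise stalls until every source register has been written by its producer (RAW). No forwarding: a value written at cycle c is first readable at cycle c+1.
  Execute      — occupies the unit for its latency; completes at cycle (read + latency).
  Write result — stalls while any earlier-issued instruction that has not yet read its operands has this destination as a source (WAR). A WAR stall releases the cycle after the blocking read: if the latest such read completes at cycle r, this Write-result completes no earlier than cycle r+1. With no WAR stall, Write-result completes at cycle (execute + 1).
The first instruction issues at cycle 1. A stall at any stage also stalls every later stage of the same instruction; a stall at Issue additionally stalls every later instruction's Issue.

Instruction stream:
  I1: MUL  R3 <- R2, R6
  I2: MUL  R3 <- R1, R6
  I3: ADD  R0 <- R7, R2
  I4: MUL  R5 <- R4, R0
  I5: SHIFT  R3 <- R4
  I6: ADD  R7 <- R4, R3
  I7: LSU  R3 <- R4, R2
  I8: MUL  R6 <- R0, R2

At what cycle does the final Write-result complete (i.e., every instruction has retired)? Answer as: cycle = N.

I1: IS=1 RO=2 EX=8 WR=9
I2: IS=10 RO=11 EX=17 WR=18  [struct: MUL busy until I1 writes@9]
I3: IS=11 RO=12 EX=14 WR=15
I4: IS=19 RO=20 EX=26 WR=27  [struct: MUL busy until I2 writes@18]
I5: IS=20 RO=21 EX=22 WR=23
I6: IS=21 RO=24 EX=26 WR=27  [RAW R3: wait I5 write@23]
I7: IS=24 RO=25 EX=26 WR=27  [WAW R3: wait I5 write@23]
I8: IS=28 RO=29 EX=35 WR=36  [struct: MUL busy until I4 writes@27]

cycle = 36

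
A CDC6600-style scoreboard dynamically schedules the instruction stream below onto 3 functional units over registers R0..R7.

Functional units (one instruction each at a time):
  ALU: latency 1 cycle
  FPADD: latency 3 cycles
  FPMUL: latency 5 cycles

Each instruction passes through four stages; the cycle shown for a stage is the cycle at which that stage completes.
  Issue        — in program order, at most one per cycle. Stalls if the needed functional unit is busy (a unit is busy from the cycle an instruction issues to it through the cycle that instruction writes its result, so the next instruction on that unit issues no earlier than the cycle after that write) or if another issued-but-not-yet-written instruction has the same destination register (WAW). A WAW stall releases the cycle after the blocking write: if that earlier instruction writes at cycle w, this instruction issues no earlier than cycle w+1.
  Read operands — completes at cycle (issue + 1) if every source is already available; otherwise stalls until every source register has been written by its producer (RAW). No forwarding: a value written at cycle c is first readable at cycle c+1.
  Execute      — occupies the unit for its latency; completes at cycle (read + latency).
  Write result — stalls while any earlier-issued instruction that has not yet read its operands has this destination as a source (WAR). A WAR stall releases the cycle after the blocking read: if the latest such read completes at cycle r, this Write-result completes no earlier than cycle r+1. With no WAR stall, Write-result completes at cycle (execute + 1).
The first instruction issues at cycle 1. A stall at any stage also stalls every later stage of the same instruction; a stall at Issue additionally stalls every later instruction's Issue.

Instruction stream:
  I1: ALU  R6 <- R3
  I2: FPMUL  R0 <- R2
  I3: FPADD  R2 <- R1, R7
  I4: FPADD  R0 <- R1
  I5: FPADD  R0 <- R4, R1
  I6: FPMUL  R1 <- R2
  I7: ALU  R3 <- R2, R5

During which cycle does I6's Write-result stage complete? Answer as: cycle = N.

cycle 1: I1 dispatched to ALU
cycle 2: I1 operands ready · I2 dispatched to FPMUL
cycle 3: I1 complete · I2 operands ready · I3 dispatched to FPADD
cycle 4: R6←I1 · I3 operands ready
cycle 7: I3 complete
cycle 8: I2 complete · R2←I3
cycle 9: R0←I2
cycle 10: I4 dispatched to FPADD
cycle 11: I4 operands ready
cycle 14: I4 complete
cycle 15: R0←I4
cycle 16: I5 dispatched to FPADD
cycle 17: I5 operands ready · I6 dispatched to FPMUL
cycle 18: I6 operands ready · I7 dispatched to ALU
cycle 19: I7 operands ready
cycle 20: I5 complete · I7 complete
cycle 21: R0←I5 · R3←I7
cycle 23: I6 complete
cycle 24: R1←I6

cycle = 24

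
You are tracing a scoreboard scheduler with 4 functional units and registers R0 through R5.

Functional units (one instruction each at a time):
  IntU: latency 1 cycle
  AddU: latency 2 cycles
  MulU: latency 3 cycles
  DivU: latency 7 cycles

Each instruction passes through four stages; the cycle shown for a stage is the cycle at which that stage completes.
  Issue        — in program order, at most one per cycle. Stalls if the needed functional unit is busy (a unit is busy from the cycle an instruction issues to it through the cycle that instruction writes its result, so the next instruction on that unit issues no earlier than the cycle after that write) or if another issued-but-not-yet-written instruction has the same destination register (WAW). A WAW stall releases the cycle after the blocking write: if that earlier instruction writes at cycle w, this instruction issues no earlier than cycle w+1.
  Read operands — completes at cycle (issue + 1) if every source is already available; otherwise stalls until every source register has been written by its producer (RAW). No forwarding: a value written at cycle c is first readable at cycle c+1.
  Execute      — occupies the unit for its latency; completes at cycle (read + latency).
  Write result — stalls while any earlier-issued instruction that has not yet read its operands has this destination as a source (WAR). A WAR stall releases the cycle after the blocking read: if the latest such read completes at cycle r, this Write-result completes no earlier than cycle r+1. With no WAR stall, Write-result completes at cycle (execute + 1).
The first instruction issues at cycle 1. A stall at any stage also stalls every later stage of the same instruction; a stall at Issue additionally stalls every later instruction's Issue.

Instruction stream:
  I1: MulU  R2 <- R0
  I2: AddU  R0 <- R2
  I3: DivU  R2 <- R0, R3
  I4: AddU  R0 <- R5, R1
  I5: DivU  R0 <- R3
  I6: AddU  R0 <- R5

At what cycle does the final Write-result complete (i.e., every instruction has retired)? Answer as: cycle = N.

I1 -> (1, 2, 5, 6)
I2 -> (2, 7, 9, 10)  // RAW R2: wait I1 write@6
I3 -> (7, 11, 18, 19)  // WAW R2: wait I1 write@6, RAW R0: wait I2 write@10
I4 -> (11, 12, 14, 15)  // struct: AddU busy until I2 writes@10
I5 -> (20, 21, 28, 29)  // struct: DivU busy until I3 writes@19
I6 -> (30, 31, 33, 34)  // WAW R0: wait I5 write@29

cycle = 34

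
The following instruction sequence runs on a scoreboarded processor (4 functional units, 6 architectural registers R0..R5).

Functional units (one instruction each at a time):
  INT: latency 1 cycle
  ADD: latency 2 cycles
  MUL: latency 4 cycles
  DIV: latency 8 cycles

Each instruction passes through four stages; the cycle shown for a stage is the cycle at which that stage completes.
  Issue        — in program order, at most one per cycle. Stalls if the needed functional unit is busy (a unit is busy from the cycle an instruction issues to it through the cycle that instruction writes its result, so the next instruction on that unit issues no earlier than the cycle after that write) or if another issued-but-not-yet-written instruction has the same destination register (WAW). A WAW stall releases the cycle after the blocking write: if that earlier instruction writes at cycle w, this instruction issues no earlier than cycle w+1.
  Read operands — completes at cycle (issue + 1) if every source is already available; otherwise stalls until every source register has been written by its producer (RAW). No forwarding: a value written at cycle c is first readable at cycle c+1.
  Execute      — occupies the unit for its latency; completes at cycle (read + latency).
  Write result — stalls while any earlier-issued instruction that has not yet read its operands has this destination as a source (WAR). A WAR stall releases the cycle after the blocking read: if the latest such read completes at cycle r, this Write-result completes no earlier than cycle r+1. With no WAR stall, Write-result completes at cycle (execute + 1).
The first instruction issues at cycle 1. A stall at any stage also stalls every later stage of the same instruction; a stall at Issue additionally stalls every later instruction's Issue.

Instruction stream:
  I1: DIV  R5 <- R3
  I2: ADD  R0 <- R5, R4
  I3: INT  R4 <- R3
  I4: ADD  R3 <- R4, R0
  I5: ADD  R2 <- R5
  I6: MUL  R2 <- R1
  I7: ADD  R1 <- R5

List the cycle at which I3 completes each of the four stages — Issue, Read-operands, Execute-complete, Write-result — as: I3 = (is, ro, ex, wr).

t=1  I1 dispatched to DIV
t=2  I1 operands ready · I2 dispatched to ADD
t=3  I3 dispatched to INT
t=4  I3 operands ready
t=5  I3 complete
t=10  I1 complete
t=11  R5←I1
t=12  I2 operands ready
t=13  R4←I3
t=14  I2 complete
t=15  R0←I2
t=16  I4 dispatched to ADD
t=17  I4 operands ready
t=19  I4 complete
t=20  R3←I4
t=21  I5 dispatched to ADD
t=22  I5 operands ready
t=24  I5 complete
t=25  R2←I5
t=26  I6 dispatched to MUL
t=27  I6 operands ready · I7 dispatched to ADD
t=28  I7 operands ready
t=30  I7 complete
t=31  I6 complete · R1←I7
t=32  R2←I6

I3 = (3, 4, 5, 13)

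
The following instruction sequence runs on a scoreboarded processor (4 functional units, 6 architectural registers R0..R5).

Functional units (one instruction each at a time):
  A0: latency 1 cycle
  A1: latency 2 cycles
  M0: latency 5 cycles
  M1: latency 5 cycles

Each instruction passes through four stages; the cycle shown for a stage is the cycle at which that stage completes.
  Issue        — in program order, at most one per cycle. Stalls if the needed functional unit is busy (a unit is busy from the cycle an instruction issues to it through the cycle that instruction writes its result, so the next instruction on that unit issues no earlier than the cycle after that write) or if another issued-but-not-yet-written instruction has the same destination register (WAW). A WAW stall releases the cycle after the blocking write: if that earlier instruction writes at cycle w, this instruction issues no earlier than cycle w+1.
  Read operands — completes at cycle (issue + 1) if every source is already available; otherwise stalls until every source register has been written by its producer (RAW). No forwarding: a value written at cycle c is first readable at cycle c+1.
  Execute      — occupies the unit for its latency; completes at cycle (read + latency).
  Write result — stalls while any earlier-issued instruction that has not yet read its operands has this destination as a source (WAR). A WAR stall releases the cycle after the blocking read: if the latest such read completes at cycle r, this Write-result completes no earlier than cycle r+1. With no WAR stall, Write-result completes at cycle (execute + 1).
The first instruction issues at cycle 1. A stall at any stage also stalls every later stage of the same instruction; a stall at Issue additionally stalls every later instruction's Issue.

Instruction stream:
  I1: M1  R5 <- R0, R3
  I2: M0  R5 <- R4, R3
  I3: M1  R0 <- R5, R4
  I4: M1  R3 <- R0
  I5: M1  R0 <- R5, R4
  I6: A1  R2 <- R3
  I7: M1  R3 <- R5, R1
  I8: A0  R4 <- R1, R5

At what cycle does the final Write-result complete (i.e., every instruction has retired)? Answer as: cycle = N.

cycle 1: I1 issues→M1
cycle 2: I1 reads
cycle 7: I1 exec-done
cycle 8: I1 writes R5
cycle 9: I2 issues→M0
cycle 10: I2 reads; I3 issues→M1
cycle 15: I2 exec-done
cycle 16: I2 writes R5
cycle 17: I3 reads
cycle 22: I3 exec-done
cycle 23: I3 writes R0
cycle 24: I4 issues→M1
cycle 25: I4 reads
cycle 30: I4 exec-done
cycle 31: I4 writes R3
cycle 32: I5 issues→M1
cycle 33: I5 reads; I6 issues→A1
cycle 34: I6 reads
cycle 36: I6 exec-done
cycle 37: I6 writes R2
cycle 38: I5 exec-done
cycle 39: I5 writes R0
cycle 40: I7 issues→M1
cycle 41: I7 reads; I8 issues→A0
cycle 42: I8 reads
cycle 43: I8 exec-done
cycle 44: I8 writes R4
cycle 46: I7 exec-done
cycle 47: I7 writes R3

cycle = 47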